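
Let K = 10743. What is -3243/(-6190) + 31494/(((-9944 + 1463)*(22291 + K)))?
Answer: 151394720527/289033130210 ≈ 0.52380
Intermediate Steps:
-3243/(-6190) + 31494/(((-9944 + 1463)*(22291 + K))) = -3243/(-6190) + 31494/(((-9944 + 1463)*(22291 + 10743))) = -3243*(-1/6190) + 31494/((-8481*33034)) = 3243/6190 + 31494/(-280161354) = 3243/6190 + 31494*(-1/280161354) = 3243/6190 - 5249/46693559 = 151394720527/289033130210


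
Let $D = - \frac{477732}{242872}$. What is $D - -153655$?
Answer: $\frac{9329504857}{60718} \approx 1.5365 \cdot 10^{5}$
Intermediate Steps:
$D = - \frac{119433}{60718}$ ($D = \left(-477732\right) \frac{1}{242872} = - \frac{119433}{60718} \approx -1.967$)
$D - -153655 = - \frac{119433}{60718} - -153655 = - \frac{119433}{60718} + 153655 = \frac{9329504857}{60718}$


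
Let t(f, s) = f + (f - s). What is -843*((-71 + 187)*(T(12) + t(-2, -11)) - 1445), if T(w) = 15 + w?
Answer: -2106657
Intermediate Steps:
t(f, s) = -s + 2*f
-843*((-71 + 187)*(T(12) + t(-2, -11)) - 1445) = -843*((-71 + 187)*((15 + 12) + (-1*(-11) + 2*(-2))) - 1445) = -843*(116*(27 + (11 - 4)) - 1445) = -843*(116*(27 + 7) - 1445) = -843*(116*34 - 1445) = -843*(3944 - 1445) = -843*2499 = -2106657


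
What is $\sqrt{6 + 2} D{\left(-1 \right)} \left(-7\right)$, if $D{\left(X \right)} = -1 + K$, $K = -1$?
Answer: $28 \sqrt{2} \approx 39.598$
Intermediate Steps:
$D{\left(X \right)} = -2$ ($D{\left(X \right)} = -1 - 1 = -2$)
$\sqrt{6 + 2} D{\left(-1 \right)} \left(-7\right) = \sqrt{6 + 2} \left(-2\right) \left(-7\right) = \sqrt{8} \left(-2\right) \left(-7\right) = 2 \sqrt{2} \left(-2\right) \left(-7\right) = - 4 \sqrt{2} \left(-7\right) = 28 \sqrt{2}$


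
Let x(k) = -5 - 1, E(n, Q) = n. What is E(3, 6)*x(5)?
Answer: -18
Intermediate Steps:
x(k) = -6
E(3, 6)*x(5) = 3*(-6) = -18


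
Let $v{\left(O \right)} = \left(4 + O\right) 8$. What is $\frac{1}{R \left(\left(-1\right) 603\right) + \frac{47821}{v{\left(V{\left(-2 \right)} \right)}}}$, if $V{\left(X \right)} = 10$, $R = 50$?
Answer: $- \frac{112}{3328979} \approx -3.3644 \cdot 10^{-5}$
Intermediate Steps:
$v{\left(O \right)} = 32 + 8 O$
$\frac{1}{R \left(\left(-1\right) 603\right) + \frac{47821}{v{\left(V{\left(-2 \right)} \right)}}} = \frac{1}{50 \left(\left(-1\right) 603\right) + \frac{47821}{32 + 8 \cdot 10}} = \frac{1}{50 \left(-603\right) + \frac{47821}{32 + 80}} = \frac{1}{-30150 + \frac{47821}{112}} = \frac{1}{- \frac{3328979}{112}} = - \frac{112}{3328979}$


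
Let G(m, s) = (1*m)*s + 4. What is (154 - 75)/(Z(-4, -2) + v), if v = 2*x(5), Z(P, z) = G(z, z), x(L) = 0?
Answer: 79/8 ≈ 9.8750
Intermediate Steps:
G(m, s) = 4 + m*s (G(m, s) = m*s + 4 = 4 + m*s)
Z(P, z) = 4 + z² (Z(P, z) = 4 + z*z = 4 + z²)
v = 0 (v = 2*0 = 0)
(154 - 75)/(Z(-4, -2) + v) = (154 - 75)/((4 + (-2)²) + 0) = 79/((4 + 4) + 0) = 79/(8 + 0) = 79/8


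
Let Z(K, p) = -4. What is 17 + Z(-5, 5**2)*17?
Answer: -51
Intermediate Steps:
17 + Z(-5, 5**2)*17 = 17 - 4*17 = 17 - 68 = -51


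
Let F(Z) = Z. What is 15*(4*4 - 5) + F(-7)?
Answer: 158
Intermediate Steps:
15*(4*4 - 5) + F(-7) = 15*(4*4 - 5) - 7 = 15*(16 - 5) - 7 = 15*11 - 7 = 165 - 7 = 158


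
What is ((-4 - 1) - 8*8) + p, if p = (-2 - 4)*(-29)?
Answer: 105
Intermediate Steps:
p = 174 (p = -6*(-29) = 174)
((-4 - 1) - 8*8) + p = ((-4 - 1) - 8*8) + 174 = (-5 - 64) + 174 = -69 + 174 = 105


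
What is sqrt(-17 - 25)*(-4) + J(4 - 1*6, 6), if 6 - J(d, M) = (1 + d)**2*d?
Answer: 8 - 4*I*sqrt(42) ≈ 8.0 - 25.923*I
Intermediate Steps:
J(d, M) = 6 - d*(1 + d)**2 (J(d, M) = 6 - (1 + d)**2*d = 6 - d*(1 + d)**2)
sqrt(-17 - 25)*(-4) + J(4 - 1*6, 6) = sqrt(-17 - 25)*(-4) + (6 - (4 - 1*6)*(1 + (4 - 1*6))**2) = sqrt(-42)*(-4) + (6 - (4 - 6)*(1 + (4 - 6))**2) = (I*sqrt(42))*(-4) + (6 - 1*(-2)*(1 - 2)**2) = -4*I*sqrt(42) + (6 - 1*(-2)*(-1)**2) = -4*I*sqrt(42) + (6 - 1*(-2)*1) = -4*I*sqrt(42) + (6 + 2) = -4*I*sqrt(42) + 8 = 8 - 4*I*sqrt(42)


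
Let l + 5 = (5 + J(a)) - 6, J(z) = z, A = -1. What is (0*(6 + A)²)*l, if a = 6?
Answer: 0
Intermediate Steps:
l = 0 (l = -5 + ((5 + 6) - 6) = -5 + (11 - 6) = -5 + 5 = 0)
(0*(6 + A)²)*l = (0*(6 - 1)²)*0 = (0*5²)*0 = (0*25)*0 = 0*0 = 0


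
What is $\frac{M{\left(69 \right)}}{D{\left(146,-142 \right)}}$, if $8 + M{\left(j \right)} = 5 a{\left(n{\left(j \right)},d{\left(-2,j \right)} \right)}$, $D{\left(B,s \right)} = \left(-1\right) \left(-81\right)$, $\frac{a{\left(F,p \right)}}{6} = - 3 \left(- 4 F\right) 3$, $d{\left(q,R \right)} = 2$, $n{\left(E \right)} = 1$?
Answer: $\frac{1072}{81} \approx 13.235$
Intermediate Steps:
$a{\left(F,p \right)} = 216 F$ ($a{\left(F,p \right)} = 6 - 3 \left(- 4 F\right) 3 = 6 \cdot 12 F 3 = 6 \cdot 36 F = 216 F$)
$D{\left(B,s \right)} = 81$
$M{\left(j \right)} = 1072$ ($M{\left(j \right)} = -8 + 5 \cdot 216 \cdot 1 = -8 + 5 \cdot 216 = -8 + 1080 = 1072$)
$\frac{M{\left(69 \right)}}{D{\left(146,-142 \right)}} = \frac{1072}{81}$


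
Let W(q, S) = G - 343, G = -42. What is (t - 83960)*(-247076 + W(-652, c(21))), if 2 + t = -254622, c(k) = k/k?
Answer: 83786335224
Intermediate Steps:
c(k) = 1
t = -254624 (t = -2 - 254622 = -254624)
W(q, S) = -385 (W(q, S) = -42 - 343 = -385)
(t - 83960)*(-247076 + W(-652, c(21))) = (-254624 - 83960)*(-247076 - 385) = -338584*(-247461) = 83786335224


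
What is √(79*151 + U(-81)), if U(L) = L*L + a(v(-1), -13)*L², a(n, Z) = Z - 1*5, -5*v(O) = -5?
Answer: 2*I*√24902 ≈ 315.61*I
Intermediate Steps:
v(O) = 1 (v(O) = -⅕*(-5) = 1)
a(n, Z) = -5 + Z (a(n, Z) = Z - 5 = -5 + Z)
U(L) = -17*L² (U(L) = L*L + (-5 - 13)*L² = L² - 18*L² = -17*L²)
√(79*151 + U(-81)) = √(79*151 - 17*(-81)²) = √(11929 - 17*6561) = √(11929 - 111537) = √(-99608) = 2*I*√24902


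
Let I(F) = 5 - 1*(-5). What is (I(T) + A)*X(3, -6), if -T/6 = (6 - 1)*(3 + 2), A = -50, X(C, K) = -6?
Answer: 240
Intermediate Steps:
T = -150 (T = -6*(6 - 1)*(3 + 2) = -30*5 = -6*25 = -150)
I(F) = 10 (I(F) = 5 + 5 = 10)
(I(T) + A)*X(3, -6) = (10 - 50)*(-6) = -40*(-6) = 240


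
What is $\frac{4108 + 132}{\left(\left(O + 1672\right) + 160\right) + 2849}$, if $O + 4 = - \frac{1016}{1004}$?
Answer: $\frac{1064240}{1173673} \approx 0.90676$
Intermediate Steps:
$O = - \frac{1258}{251}$ ($O = -4 - \frac{1016}{1004} = -4 - \frac{254}{251} = - \frac{1258}{251} \approx -5.012$)
$\frac{4108 + 132}{\left(\left(O + 1672\right) + 160\right) + 2849} = \frac{4108 + 132}{\left(\left(- \frac{1258}{251} + 1672\right) + 160\right) + 2849} = \frac{4240}{\left(\frac{418414}{251} + 160\right) + 2849} = \frac{4240}{\frac{458574}{251} + 2849} = \frac{4240}{\frac{1173673}{251}} = 4240 \cdot \frac{251}{1173673} = \frac{1064240}{1173673}$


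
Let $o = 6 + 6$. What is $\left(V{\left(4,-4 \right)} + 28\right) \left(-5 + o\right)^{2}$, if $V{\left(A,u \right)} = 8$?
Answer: $1764$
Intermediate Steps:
$o = 12$
$\left(V{\left(4,-4 \right)} + 28\right) \left(-5 + o\right)^{2} = \left(8 + 28\right) \left(-5 + 12\right)^{2} = 36 \cdot 7^{2} = 36 \cdot 49 = 1764$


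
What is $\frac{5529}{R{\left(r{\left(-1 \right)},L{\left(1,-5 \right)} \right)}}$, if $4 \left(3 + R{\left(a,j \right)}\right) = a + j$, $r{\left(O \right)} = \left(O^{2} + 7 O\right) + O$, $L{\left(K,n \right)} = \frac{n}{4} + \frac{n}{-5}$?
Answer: $- \frac{88464}{77} \approx -1148.9$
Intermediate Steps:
$L{\left(K,n \right)} = \frac{n}{20}$ ($L{\left(K,n \right)} = n \frac{1}{4} + n \left(- \frac{1}{5}\right) = \frac{n}{4} - \frac{n}{5} = \frac{n}{20}$)
$r{\left(O \right)} = O^{2} + 8 O$
$R{\left(a,j \right)} = -3 + \frac{a}{4} + \frac{j}{4}$ ($R{\left(a,j \right)} = -3 + \frac{a + j}{4} = -3 + \left(\frac{a}{4} + \frac{j}{4}\right) = -3 + \frac{a}{4} + \frac{j}{4}$)
$\frac{5529}{R{\left(r{\left(-1 \right)},L{\left(1,-5 \right)} \right)}} = \frac{5529}{-3 + \frac{\left(-1\right) \left(8 - 1\right)}{4} + \frac{\frac{1}{20} \left(-5\right)}{4}} = \frac{5529}{-3 + \frac{\left(-1\right) 7}{4} + \frac{1}{4} \left(- \frac{1}{4}\right)} = \frac{5529}{-3 + \frac{1}{4} \left(-7\right) - \frac{1}{16}} = \frac{5529}{-3 - \frac{7}{4} - \frac{1}{16}} = \frac{5529}{- \frac{77}{16}} = 5529 \left(- \frac{16}{77}\right) = - \frac{88464}{77}$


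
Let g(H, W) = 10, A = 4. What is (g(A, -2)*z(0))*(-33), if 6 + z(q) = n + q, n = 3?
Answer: 990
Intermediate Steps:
z(q) = -3 + q (z(q) = -6 + (3 + q) = -3 + q)
(g(A, -2)*z(0))*(-33) = (10*(-3 + 0))*(-33) = (10*(-3))*(-33) = -30*(-33) = 990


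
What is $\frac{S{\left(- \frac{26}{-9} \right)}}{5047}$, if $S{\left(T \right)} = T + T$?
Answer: $\frac{52}{45423} \approx 0.0011448$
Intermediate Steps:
$S{\left(T \right)} = 2 T$
$\frac{S{\left(- \frac{26}{-9} \right)}}{5047} = \frac{2 \left(- \frac{26}{-9}\right)}{5047} = 2 \left(\left(-26\right) \left(- \frac{1}{9}\right)\right) \frac{1}{5047} = 2 \cdot \frac{26}{9} \cdot \frac{1}{5047} = \frac{52}{9} \cdot \frac{1}{5047} = \frac{52}{45423}$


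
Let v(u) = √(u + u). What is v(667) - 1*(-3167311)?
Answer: 3167311 + √1334 ≈ 3.1673e+6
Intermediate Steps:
v(u) = √2*√u (v(u) = √(2*u) = √2*√u)
v(667) - 1*(-3167311) = √2*√667 - 1*(-3167311) = √1334 + 3167311 = 3167311 + √1334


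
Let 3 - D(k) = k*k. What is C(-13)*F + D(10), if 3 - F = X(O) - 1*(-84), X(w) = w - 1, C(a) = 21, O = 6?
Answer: -1903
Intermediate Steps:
D(k) = 3 - k² (D(k) = 3 - k*k = 3 - k²)
X(w) = -1 + w
F = -86 (F = 3 - ((-1 + 6) - 1*(-84)) = 3 - (5 + 84) = 3 - 1*89 = 3 - 89 = -86)
C(-13)*F + D(10) = 21*(-86) + (3 - 1*10²) = -1806 + (3 - 1*100) = -1806 + (3 - 100) = -1806 - 97 = -1903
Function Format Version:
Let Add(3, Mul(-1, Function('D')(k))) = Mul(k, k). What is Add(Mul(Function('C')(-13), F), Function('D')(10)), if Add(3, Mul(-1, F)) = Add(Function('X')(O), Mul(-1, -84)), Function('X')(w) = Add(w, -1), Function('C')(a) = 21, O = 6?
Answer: -1903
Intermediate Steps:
Function('D')(k) = Add(3, Mul(-1, Pow(k, 2))) (Function('D')(k) = Add(3, Mul(-1, Mul(k, k))) = Add(3, Mul(-1, Pow(k, 2))))
Function('X')(w) = Add(-1, w)
F = -86 (F = Add(3, Mul(-1, Add(Add(-1, 6), Mul(-1, -84)))) = Add(3, Mul(-1, Add(5, 84))) = Add(3, Mul(-1, 89)) = Add(3, -89) = -86)
Add(Mul(Function('C')(-13), F), Function('D')(10)) = Add(Mul(21, -86), Add(3, Mul(-1, Pow(10, 2)))) = Add(-1806, Add(3, Mul(-1, 100))) = Add(-1806, Add(3, -100)) = Add(-1806, -97) = -1903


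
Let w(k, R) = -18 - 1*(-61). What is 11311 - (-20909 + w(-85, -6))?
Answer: 32177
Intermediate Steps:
w(k, R) = 43 (w(k, R) = -18 + 61 = 43)
11311 - (-20909 + w(-85, -6)) = 11311 - (-20909 + 43) = 11311 - 1*(-20866) = 11311 + 20866 = 32177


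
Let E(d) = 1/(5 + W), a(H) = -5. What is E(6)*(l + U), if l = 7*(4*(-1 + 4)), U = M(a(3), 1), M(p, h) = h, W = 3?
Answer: 85/8 ≈ 10.625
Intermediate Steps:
U = 1
l = 84 (l = 7*(4*3) = 7*12 = 84)
E(d) = ⅛ (E(d) = 1/(5 + 3) = 1/8 = ⅛)
E(6)*(l + U) = (84 + 1)/8 = (⅛)*85 = 85/8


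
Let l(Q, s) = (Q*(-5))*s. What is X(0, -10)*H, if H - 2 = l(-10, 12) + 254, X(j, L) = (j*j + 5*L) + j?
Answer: -42800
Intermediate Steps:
X(j, L) = j + j² + 5*L (X(j, L) = (j² + 5*L) + j = j + j² + 5*L)
l(Q, s) = -5*Q*s (l(Q, s) = (-5*Q)*s = -5*Q*s)
H = 856 (H = 2 + (-5*(-10)*12 + 254) = 2 + (600 + 254) = 2 + 854 = 856)
X(0, -10)*H = (0 + 0² + 5*(-10))*856 = (0 + 0 - 50)*856 = -50*856 = -42800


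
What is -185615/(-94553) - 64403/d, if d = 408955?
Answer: 69818685466/38667922115 ≈ 1.8056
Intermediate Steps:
-185615/(-94553) - 64403/d = -185615/(-94553) - 64403/408955 = -185615*(-1/94553) - 64403*1/408955 = 185615/94553 - 64403/408955 = 69818685466/38667922115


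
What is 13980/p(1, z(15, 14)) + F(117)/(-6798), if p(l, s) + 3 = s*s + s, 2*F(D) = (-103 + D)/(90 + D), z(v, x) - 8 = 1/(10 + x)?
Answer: 11331336840209/56502739458 ≈ 200.54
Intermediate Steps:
z(v, x) = 8 + 1/(10 + x)
F(D) = (-103 + D)/(2*(90 + D)) (F(D) = ((-103 + D)/(90 + D))/2 = (-103 + D)/(2*(90 + D)))
p(l, s) = -3 + s + s² (p(l, s) = -3 + (s*s + s) = -3 + (s² + s) = -3 + (s + s²) = -3 + s + s²)
13980/p(1, z(15, 14)) + F(117)/(-6798) = 13980/(-3 + (81 + 8*14)/(10 + 14) + ((81 + 8*14)/(10 + 14))²) + ((-103 + 117)/(2*(90 + 117)))/(-6798) = 13980/(-3 + (81 + 112)/24 + ((81 + 112)/24)²) + ((½)*14/207)*(-1/6798) = 13980/(-3 + (1/24)*193 + ((1/24)*193)²) + ((½)*(1/207)*14)*(-1/6798) = 13980/(-3 + 193/24 + (193/24)²) + (7/207)*(-1/6798) = 13980/(-3 + 193/24 + 37249/576) - 7/1407186 = 13980/(40153/576) - 7/1407186 = 13980*(576/40153) - 7/1407186 = 8052480/40153 - 7/1407186 = 11331336840209/56502739458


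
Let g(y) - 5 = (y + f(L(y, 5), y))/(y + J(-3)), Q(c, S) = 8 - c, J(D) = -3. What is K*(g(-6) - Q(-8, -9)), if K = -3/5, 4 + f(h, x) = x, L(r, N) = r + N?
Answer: 83/15 ≈ 5.5333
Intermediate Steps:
L(r, N) = N + r
f(h, x) = -4 + x
g(y) = 5 + (-4 + 2*y)/(-3 + y) (g(y) = 5 + (y + (-4 + y))/(y - 3) = 5 + (-4 + 2*y)/(-3 + y))
K = -⅗ (K = -3*⅕ = -⅗ ≈ -0.60000)
K*(g(-6) - Q(-8, -9)) = -3*((-19 + 7*(-6))/(-3 - 6) - (8 - 1*(-8)))/5 = -3*((-19 - 42)/(-9) - (8 + 8))/5 = -3*(-⅑*(-61) - 1*16)/5 = -3*(61/9 - 16)/5 = -⅗*(-83/9) = 83/15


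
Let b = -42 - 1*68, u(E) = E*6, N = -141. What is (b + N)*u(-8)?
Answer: 12048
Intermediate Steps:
u(E) = 6*E
b = -110 (b = -42 - 68 = -110)
(b + N)*u(-8) = (-110 - 141)*(6*(-8)) = -251*(-48) = 12048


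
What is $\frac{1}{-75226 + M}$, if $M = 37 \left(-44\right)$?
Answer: $- \frac{1}{76854} \approx -1.3012 \cdot 10^{-5}$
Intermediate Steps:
$M = -1628$
$\frac{1}{-75226 + M} = \frac{1}{-75226 - 1628} = \frac{1}{-76854} = - \frac{1}{76854}$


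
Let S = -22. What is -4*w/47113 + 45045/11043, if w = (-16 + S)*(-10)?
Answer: 233935525/57807651 ≈ 4.0468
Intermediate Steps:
w = 380 (w = (-16 - 22)*(-10) = -38*(-10) = 380)
-4*w/47113 + 45045/11043 = -4*380/47113 + 45045/11043 = -1520*1/47113 + 45045*(1/11043) = -1520/47113 + 5005/1227 = 233935525/57807651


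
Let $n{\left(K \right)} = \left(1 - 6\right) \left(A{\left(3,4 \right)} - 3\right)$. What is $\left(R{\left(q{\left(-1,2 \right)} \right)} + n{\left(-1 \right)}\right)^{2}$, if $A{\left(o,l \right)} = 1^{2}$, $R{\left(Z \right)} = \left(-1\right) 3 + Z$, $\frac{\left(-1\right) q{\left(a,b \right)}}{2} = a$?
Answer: $81$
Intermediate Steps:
$q{\left(a,b \right)} = - 2 a$
$R{\left(Z \right)} = -3 + Z$
$A{\left(o,l \right)} = 1$
$n{\left(K \right)} = 10$ ($n{\left(K \right)} = \left(1 - 6\right) \left(1 - 3\right) = \left(-5\right) \left(-2\right) = 10$)
$\left(R{\left(q{\left(-1,2 \right)} \right)} + n{\left(-1 \right)}\right)^{2} = \left(\left(-3 - -2\right) + 10\right)^{2} = \left(\left(-3 + 2\right) + 10\right)^{2} = \left(-1 + 10\right)^{2} = 9^{2} = 81$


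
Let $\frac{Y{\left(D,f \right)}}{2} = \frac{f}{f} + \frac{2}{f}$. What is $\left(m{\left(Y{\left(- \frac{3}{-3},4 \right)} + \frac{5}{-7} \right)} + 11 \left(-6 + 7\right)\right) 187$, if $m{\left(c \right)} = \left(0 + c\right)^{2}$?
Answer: $\frac{148665}{49} \approx 3034.0$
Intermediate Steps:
$Y{\left(D,f \right)} = 2 + \frac{4}{f}$ ($Y{\left(D,f \right)} = 2 \left(\frac{f}{f} + \frac{2}{f}\right) = 2 \left(1 + \frac{2}{f}\right) = 2 + \frac{4}{f}$)
$m{\left(c \right)} = c^{2}$
$\left(m{\left(Y{\left(- \frac{3}{-3},4 \right)} + \frac{5}{-7} \right)} + 11 \left(-6 + 7\right)\right) 187 = \left(\left(\left(2 + \frac{4}{4}\right) + \frac{5}{-7}\right)^{2} + 11 \left(-6 + 7\right)\right) 187 = \left(\left(\left(2 + 4 \cdot \frac{1}{4}\right) + 5 \left(- \frac{1}{7}\right)\right)^{2} + 11 \cdot 1\right) 187 = \left(\left(\left(2 + 1\right) - \frac{5}{7}\right)^{2} + 11\right) 187 = \left(\left(3 - \frac{5}{7}\right)^{2} + 11\right) 187 = \left(\left(\frac{16}{7}\right)^{2} + 11\right) 187 = \left(\frac{256}{49} + 11\right) 187 = \frac{795}{49} \cdot 187 = \frac{148665}{49}$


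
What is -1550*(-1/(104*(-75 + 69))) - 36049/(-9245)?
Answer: 4082413/2884440 ≈ 1.4153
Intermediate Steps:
-1550*(-1/(104*(-75 + 69))) - 36049/(-9245) = -1550/((-6*(-104))) - 36049*(-1/9245) = -1550/624 + 36049/9245 = -1550*1/624 + 36049/9245 = -775/312 + 36049/9245 = 4082413/2884440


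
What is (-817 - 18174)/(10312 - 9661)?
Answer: -2713/93 ≈ -29.172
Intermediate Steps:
(-817 - 18174)/(10312 - 9661) = -18991/651 = -18991*1/651 = -2713/93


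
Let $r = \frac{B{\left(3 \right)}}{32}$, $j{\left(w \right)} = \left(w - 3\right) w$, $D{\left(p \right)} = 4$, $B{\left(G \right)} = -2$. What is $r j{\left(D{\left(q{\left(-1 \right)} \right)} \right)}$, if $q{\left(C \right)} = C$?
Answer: $- \frac{1}{4} \approx -0.25$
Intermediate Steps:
$j{\left(w \right)} = w \left(-3 + w\right)$ ($j{\left(w \right)} = \left(-3 + w\right) w = w \left(-3 + w\right)$)
$r = - \frac{1}{16}$ ($r = - \frac{2}{32} = \left(-2\right) \frac{1}{32} = - \frac{1}{16} \approx -0.0625$)
$r j{\left(D{\left(q{\left(-1 \right)} \right)} \right)} = - \frac{4 \left(-3 + 4\right)}{16} = - \frac{4 \cdot 1}{16} = \left(- \frac{1}{16}\right) 4 = - \frac{1}{4}$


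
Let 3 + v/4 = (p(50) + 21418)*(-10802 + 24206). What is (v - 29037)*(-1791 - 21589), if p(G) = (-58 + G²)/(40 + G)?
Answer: -26881697878924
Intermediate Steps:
p(G) = (-58 + G²)/(40 + G)
v = 5749011284/5 (v = -12 + 4*(((-58 + 50²)/(40 + 50) + 21418)*(-10802 + 24206)) = -12 + 4*(((-58 + 2500)/90 + 21418)*13404) = -12 + 4*(((1/90)*2442 + 21418)*13404) = -12 + 4*((407/15 + 21418)*13404) = -12 + 4*((321677/15)*13404) = -12 + 4*(1437252836/5) = -12 + 5749011344/5 = 5749011284/5 ≈ 1.1498e+9)
(v - 29037)*(-1791 - 21589) = (5749011284/5 - 29037)*(-1791 - 21589) = (5748866099/5)*(-23380) = -26881697878924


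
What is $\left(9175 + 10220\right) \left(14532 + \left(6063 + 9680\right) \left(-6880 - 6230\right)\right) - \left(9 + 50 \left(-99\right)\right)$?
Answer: $-4002666355269$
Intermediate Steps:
$\left(9175 + 10220\right) \left(14532 + \left(6063 + 9680\right) \left(-6880 - 6230\right)\right) - \left(9 + 50 \left(-99\right)\right) = 19395 \left(14532 + 15743 \left(-13110\right)\right) - \left(9 - 4950\right) = 19395 \left(14532 - 206390730\right) - -4941 = 19395 \left(-206376198\right) + 4941 = -4002666360210 + 4941 = -4002666355269$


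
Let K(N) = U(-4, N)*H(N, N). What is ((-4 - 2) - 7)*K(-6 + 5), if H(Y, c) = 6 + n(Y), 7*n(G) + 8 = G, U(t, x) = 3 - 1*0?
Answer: -1287/7 ≈ -183.86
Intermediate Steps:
U(t, x) = 3 (U(t, x) = 3 + 0 = 3)
n(G) = -8/7 + G/7
H(Y, c) = 34/7 + Y/7 (H(Y, c) = 6 + (-8/7 + Y/7) = 34/7 + Y/7)
K(N) = 102/7 + 3*N/7 (K(N) = 3*(34/7 + N/7) = 102/7 + 3*N/7)
((-4 - 2) - 7)*K(-6 + 5) = ((-4 - 2) - 7)*(102/7 + 3*(-6 + 5)/7) = (-6 - 7)*(102/7 + (3/7)*(-1)) = -13*(102/7 - 3/7) = -13*99/7 = -1287/7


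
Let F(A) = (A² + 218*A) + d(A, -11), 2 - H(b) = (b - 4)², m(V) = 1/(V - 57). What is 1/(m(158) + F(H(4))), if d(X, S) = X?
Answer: 101/44643 ≈ 0.0022624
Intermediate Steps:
m(V) = 1/(-57 + V)
H(b) = 2 - (-4 + b)² (H(b) = 2 - (b - 4)² = 2 - (-4 + b)²)
F(A) = A² + 219*A (F(A) = (A² + 218*A) + A = A² + 219*A)
1/(m(158) + F(H(4))) = 1/(1/(-57 + 158) + (2 - (-4 + 4)²)*(219 + (2 - (-4 + 4)²))) = 1/(1/101 + (2 - 1*0²)*(219 + (2 - 1*0²))) = 1/(1/101 + (2 - 1*0)*(219 + (2 - 1*0))) = 1/(1/101 + (2 + 0)*(219 + (2 + 0))) = 1/(1/101 + 2*(219 + 2)) = 1/(1/101 + 2*221) = 1/(1/101 + 442) = 1/(44643/101) = 101/44643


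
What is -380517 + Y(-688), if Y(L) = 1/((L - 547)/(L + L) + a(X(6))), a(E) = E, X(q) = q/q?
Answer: -993528511/2611 ≈ -3.8052e+5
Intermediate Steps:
X(q) = 1
Y(L) = 1/(1 + (-547 + L)/(2*L)) (Y(L) = 1/((L - 547)/(L + L) + 1) = 1/((-547 + L)/((2*L)) + 1) = 1/((-547 + L)*(1/(2*L)) + 1) = 1/((-547 + L)/(2*L) + 1) = 1/(1 + (-547 + L)/(2*L)))
-380517 + Y(-688) = -380517 + 2*(-688)/(-547 + 3*(-688)) = -380517 + 2*(-688)/(-547 - 2064) = -380517 + 2*(-688)/(-2611) = -380517 + 2*(-688)*(-1/2611) = -380517 + 1376/2611 = -993528511/2611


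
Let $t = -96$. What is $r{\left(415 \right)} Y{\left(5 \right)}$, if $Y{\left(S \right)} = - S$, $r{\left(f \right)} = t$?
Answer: $480$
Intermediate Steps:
$r{\left(f \right)} = -96$
$r{\left(415 \right)} Y{\left(5 \right)} = - 96 \left(\left(-1\right) 5\right) = \left(-96\right) \left(-5\right) = 480$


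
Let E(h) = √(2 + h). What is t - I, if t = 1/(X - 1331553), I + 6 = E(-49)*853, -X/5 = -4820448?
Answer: 136624123/22770687 - 853*I*√47 ≈ 6.0 - 5847.9*I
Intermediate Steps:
X = 24102240 (X = -5*(-4820448) = 24102240)
I = -6 + 853*I*√47 (I = -6 + √(2 - 49)*853 = -6 + √(-47)*853 = -6 + (I*√47)*853 = -6 + 853*I*√47 ≈ -6.0 + 5847.9*I)
t = 1/22770687 (t = 1/(24102240 - 1331553) = 1/22770687 ≈ 4.3916e-8)
t - I = 1/22770687 - (-6 + 853*I*√47) = 1/22770687 + (6 - 853*I*√47) = 136624123/22770687 - 853*I*√47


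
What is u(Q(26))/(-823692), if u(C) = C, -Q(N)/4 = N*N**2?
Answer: 17576/205923 ≈ 0.085352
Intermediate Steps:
Q(N) = -4*N**3 (Q(N) = -4*N*N**2 = -4*N**3)
u(Q(26))/(-823692) = -4*26**3/(-823692) = -4*17576*(-1/823692) = -70304*(-1/823692) = 17576/205923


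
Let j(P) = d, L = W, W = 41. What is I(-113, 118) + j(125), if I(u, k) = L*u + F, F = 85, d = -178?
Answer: -4726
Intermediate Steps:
L = 41
j(P) = -178
I(u, k) = 85 + 41*u (I(u, k) = 41*u + 85 = 85 + 41*u)
I(-113, 118) + j(125) = (85 + 41*(-113)) - 178 = (85 - 4633) - 178 = -4548 - 178 = -4726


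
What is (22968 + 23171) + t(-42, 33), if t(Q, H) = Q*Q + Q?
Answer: 47861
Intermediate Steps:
t(Q, H) = Q + Q² (t(Q, H) = Q² + Q = Q + Q²)
(22968 + 23171) + t(-42, 33) = (22968 + 23171) - 42*(1 - 42) = 46139 - 42*(-41) = 46139 + 1722 = 47861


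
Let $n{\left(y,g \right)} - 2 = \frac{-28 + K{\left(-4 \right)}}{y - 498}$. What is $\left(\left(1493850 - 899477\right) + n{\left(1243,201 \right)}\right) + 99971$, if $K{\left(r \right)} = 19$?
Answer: $\frac{517287761}{745} \approx 6.9435 \cdot 10^{5}$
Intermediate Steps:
$n{\left(y,g \right)} = 2 - \frac{9}{-498 + y}$ ($n{\left(y,g \right)} = 2 + \frac{-28 + 19}{y - 498} = 2 - \frac{9}{-498 + y}$)
$\left(\left(1493850 - 899477\right) + n{\left(1243,201 \right)}\right) + 99971 = \left(\left(1493850 - 899477\right) + \frac{-1005 + 2 \cdot 1243}{-498 + 1243}\right) + 99971 = \left(\left(1493850 - 899477\right) + \frac{-1005 + 2486}{745}\right) + 99971 = \left(594373 + \frac{1}{745} \cdot 1481\right) + 99971 = \left(594373 + \frac{1481}{745}\right) + 99971 = \frac{442809366}{745} + 99971 = \frac{517287761}{745}$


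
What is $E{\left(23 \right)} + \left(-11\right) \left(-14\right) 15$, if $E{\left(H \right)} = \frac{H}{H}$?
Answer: $2311$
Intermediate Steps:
$E{\left(H \right)} = 1$
$E{\left(23 \right)} + \left(-11\right) \left(-14\right) 15 = 1 + \left(-11\right) \left(-14\right) 15 = 1 + 154 \cdot 15 = 1 + 2310 = 2311$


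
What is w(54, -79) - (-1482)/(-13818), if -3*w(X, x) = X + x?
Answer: 56834/6909 ≈ 8.2261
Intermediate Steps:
w(X, x) = -X/3 - x/3 (w(X, x) = -(X + x)/3 = -X/3 - x/3)
w(54, -79) - (-1482)/(-13818) = (-⅓*54 - ⅓*(-79)) - (-1482)/(-13818) = (-18 + 79/3) - (-1482)*(-1)/13818 = 25/3 - 1*247/2303 = 25/3 - 247/2303 = 56834/6909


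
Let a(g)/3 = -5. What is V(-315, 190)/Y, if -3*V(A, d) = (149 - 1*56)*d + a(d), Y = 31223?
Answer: -5885/31223 ≈ -0.18848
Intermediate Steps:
a(g) = -15 (a(g) = 3*(-5) = -15)
V(A, d) = 5 - 31*d (V(A, d) = -((149 - 1*56)*d - 15)/3 = -((149 - 56)*d - 15)/3 = -(93*d - 15)/3 = -(-15 + 93*d)/3 = 5 - 31*d)
V(-315, 190)/Y = (5 - 31*190)/31223 = (5 - 5890)*(1/31223) = -5885*1/31223 = -5885/31223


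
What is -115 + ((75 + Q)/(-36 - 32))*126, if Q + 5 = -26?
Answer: -3341/17 ≈ -196.53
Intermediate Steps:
Q = -31 (Q = -5 - 26 = -31)
-115 + ((75 + Q)/(-36 - 32))*126 = -115 + ((75 - 31)/(-36 - 32))*126 = -115 + (44/(-68))*126 = -115 + (44*(-1/68))*126 = -115 - 11/17*126 = -115 - 1386/17 = -3341/17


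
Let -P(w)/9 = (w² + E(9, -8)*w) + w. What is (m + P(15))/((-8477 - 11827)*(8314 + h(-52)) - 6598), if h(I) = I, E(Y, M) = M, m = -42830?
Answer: 21955/83879123 ≈ 0.00026175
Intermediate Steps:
P(w) = -9*w² + 63*w (P(w) = -9*((w² - 8*w) + w) = -9*(w² - 7*w) = -9*w² + 63*w)
(m + P(15))/((-8477 - 11827)*(8314 + h(-52)) - 6598) = (-42830 + 9*15*(7 - 1*15))/((-8477 - 11827)*(8314 - 52) - 6598) = (-42830 + 9*15*(7 - 15))/(-20304*8262 - 6598) = (-42830 + 9*15*(-8))/(-167751648 - 6598) = (-42830 - 1080)/(-167758246) = -43910*(-1/167758246) = 21955/83879123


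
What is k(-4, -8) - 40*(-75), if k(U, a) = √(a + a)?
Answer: 3000 + 4*I ≈ 3000.0 + 4.0*I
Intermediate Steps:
k(U, a) = √2*√a (k(U, a) = √(2*a) = √2*√a)
k(-4, -8) - 40*(-75) = √2*√(-8) - 40*(-75) = √2*(2*I*√2) + 3000 = 4*I + 3000 = 3000 + 4*I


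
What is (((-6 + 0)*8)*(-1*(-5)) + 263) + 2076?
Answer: 2099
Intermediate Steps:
(((-6 + 0)*8)*(-1*(-5)) + 263) + 2076 = (-6*8*5 + 263) + 2076 = (-48*5 + 263) + 2076 = (-240 + 263) + 2076 = 23 + 2076 = 2099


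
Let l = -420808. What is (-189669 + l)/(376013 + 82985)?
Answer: -610477/458998 ≈ -1.3300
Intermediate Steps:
(-189669 + l)/(376013 + 82985) = (-189669 - 420808)/(376013 + 82985) = -610477/458998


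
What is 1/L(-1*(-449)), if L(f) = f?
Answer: 1/449 ≈ 0.0022272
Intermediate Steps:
1/L(-1*(-449)) = 1/(-1*(-449)) = 1/449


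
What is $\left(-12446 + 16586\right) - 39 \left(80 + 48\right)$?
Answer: $-852$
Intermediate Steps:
$\left(-12446 + 16586\right) - 39 \left(80 + 48\right) = 4140 - 4992 = -852$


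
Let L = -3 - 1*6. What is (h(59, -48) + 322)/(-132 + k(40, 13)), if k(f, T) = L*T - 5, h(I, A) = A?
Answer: -137/127 ≈ -1.0787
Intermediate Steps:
L = -9 (L = -3 - 6 = -9)
k(f, T) = -5 - 9*T (k(f, T) = -9*T - 5 = -5 - 9*T)
(h(59, -48) + 322)/(-132 + k(40, 13)) = (-48 + 322)/(-132 + (-5 - 9*13)) = 274/(-132 + (-5 - 117)) = 274/(-132 - 122) = 274/(-254) = 274*(-1/254) = -137/127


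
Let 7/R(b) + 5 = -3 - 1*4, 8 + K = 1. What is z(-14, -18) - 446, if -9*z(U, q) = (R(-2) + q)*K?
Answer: -49729/108 ≈ -460.45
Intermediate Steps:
K = -7 (K = -8 + 1 = -7)
R(b) = -7/12 (R(b) = 7/(-5 + (-3 - 1*4)) = 7/(-5 + (-3 - 4)) = 7/(-5 - 7) = 7/(-12) = 7*(-1/12) = -7/12)
z(U, q) = -49/108 + 7*q/9 (z(U, q) = -(-7/12 + q)*(-7)/9 = -(49/12 - 7*q)/9 = -49/108 + 7*q/9)
z(-14, -18) - 446 = (-49/108 + (7/9)*(-18)) - 446 = (-49/108 - 14) - 446 = -1561/108 - 446 = -49729/108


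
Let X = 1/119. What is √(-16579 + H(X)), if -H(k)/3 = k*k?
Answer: I*√234775222/119 ≈ 128.76*I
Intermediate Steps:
X = 1/119 ≈ 0.0084034
H(k) = -3*k² (H(k) = -3*k*k = -3*k²)
√(-16579 + H(X)) = √(-16579 - 3*(1/119)²) = √(-16579 - 3*1/14161) = √(-16579 - 3/14161) = √(-234775222/14161) = I*√234775222/119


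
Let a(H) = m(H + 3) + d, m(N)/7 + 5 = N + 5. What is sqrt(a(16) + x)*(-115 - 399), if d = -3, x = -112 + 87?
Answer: -514*sqrt(105) ≈ -5266.9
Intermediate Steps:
x = -25
m(N) = 7*N (m(N) = -35 + 7*(N + 5) = -35 + 7*(5 + N) = -35 + (35 + 7*N) = 7*N)
a(H) = 18 + 7*H (a(H) = 7*(H + 3) - 3 = 7*(3 + H) - 3 = (21 + 7*H) - 3 = 18 + 7*H)
sqrt(a(16) + x)*(-115 - 399) = sqrt((18 + 7*16) - 25)*(-115 - 399) = sqrt((18 + 112) - 25)*(-514) = sqrt(130 - 25)*(-514) = sqrt(105)*(-514) = -514*sqrt(105)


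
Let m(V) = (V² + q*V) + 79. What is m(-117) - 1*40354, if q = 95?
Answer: -37701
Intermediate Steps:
m(V) = 79 + V² + 95*V (m(V) = (V² + 95*V) + 79 = 79 + V² + 95*V)
m(-117) - 1*40354 = (79 + (-117)² + 95*(-117)) - 1*40354 = (79 + 13689 - 11115) - 40354 = 2653 - 40354 = -37701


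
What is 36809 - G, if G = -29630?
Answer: 66439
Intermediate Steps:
36809 - G = 36809 - 1*(-29630) = 36809 + 29630 = 66439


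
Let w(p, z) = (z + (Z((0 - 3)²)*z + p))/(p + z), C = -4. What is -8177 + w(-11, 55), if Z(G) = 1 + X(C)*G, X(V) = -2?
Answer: -32789/4 ≈ -8197.3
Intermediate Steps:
Z(G) = 1 - 2*G
w(p, z) = (p - 16*z)/(p + z) (w(p, z) = (z + ((1 - 2*(0 - 3)²)*z + p))/(p + z) = (z + ((1 - 2*(-3)²)*z + p))/(p + z) = (z + ((1 - 2*9)*z + p))/(p + z) = (z + ((1 - 18)*z + p))/(p + z) = (z + (-17*z + p))/(p + z) = (z + (p - 17*z))/(p + z) = (p - 16*z)/(p + z))
-8177 + w(-11, 55) = -8177 + (-11 - 16*55)/(-11 + 55) = -8177 + (-11 - 880)/44 = -8177 + (1/44)*(-891) = -8177 - 81/4 = -32789/4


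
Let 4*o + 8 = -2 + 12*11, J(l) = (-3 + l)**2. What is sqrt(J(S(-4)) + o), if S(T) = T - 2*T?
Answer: 3*sqrt(14)/2 ≈ 5.6125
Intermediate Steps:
S(T) = -T
o = 61/2 (o = -2 + (-2 + 12*11)/4 = -2 + (-2 + 132)/4 = -2 + (1/4)*130 = -2 + 65/2 = 61/2 ≈ 30.500)
sqrt(J(S(-4)) + o) = sqrt((-3 - 1*(-4))**2 + 61/2) = sqrt((-3 + 4)**2 + 61/2) = sqrt(1**2 + 61/2) = sqrt(1 + 61/2) = sqrt(63/2) = 3*sqrt(14)/2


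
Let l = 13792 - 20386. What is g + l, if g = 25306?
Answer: 18712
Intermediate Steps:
l = -6594
g + l = 25306 - 6594 = 18712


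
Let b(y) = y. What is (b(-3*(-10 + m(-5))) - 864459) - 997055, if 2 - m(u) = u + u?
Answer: -1861520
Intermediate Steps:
m(u) = 2 - 2*u (m(u) = 2 - (u + u) = 2 - 2*u)
(b(-3*(-10 + m(-5))) - 864459) - 997055 = (-3*(-10 + (2 - 2*(-5))) - 864459) - 997055 = (-3*(-10 + (2 + 10)) - 864459) - 997055 = (-3*(-10 + 12) - 864459) - 997055 = (-3*2 - 864459) - 997055 = (-6 - 864459) - 997055 = -864465 - 997055 = -1861520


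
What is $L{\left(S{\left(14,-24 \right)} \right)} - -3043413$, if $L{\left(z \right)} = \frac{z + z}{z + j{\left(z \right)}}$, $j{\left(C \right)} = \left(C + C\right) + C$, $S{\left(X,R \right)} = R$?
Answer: $\frac{6086827}{2} \approx 3.0434 \cdot 10^{6}$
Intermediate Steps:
$j{\left(C \right)} = 3 C$ ($j{\left(C \right)} = 2 C + C = 3 C$)
$L{\left(z \right)} = \frac{1}{2}$ ($L{\left(z \right)} = \frac{z + z}{z + 3 z} = \frac{2 z}{4 z} = 2 z \frac{1}{4 z} = \frac{1}{2}$)
$L{\left(S{\left(14,-24 \right)} \right)} - -3043413 = \frac{1}{2} - -3043413 = \frac{1}{2} + 3043413 = \frac{6086827}{2}$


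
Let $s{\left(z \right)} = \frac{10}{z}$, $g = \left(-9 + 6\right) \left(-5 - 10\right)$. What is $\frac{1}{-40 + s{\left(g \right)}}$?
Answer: $- \frac{9}{358} \approx -0.02514$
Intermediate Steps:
$g = 45$ ($g = \left(-3\right) \left(-15\right) = 45$)
$\frac{1}{-40 + s{\left(g \right)}} = \frac{1}{-40 + \frac{10}{45}} = \frac{1}{-40 + 10 \cdot \frac{1}{45}} = \frac{1}{-40 + \frac{2}{9}} = \frac{1}{- \frac{358}{9}} = - \frac{9}{358}$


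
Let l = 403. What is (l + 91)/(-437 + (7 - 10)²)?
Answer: -247/214 ≈ -1.1542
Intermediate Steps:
(l + 91)/(-437 + (7 - 10)²) = (403 + 91)/(-437 + (7 - 10)²) = 494/(-437 + (-3)²) = 494/(-437 + 9) = 494/(-428) = 494*(-1/428) = -247/214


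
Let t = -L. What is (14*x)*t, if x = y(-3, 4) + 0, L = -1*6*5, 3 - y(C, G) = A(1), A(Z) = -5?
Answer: 3360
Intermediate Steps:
y(C, G) = 8 (y(C, G) = 3 - 1*(-5) = 3 + 5 = 8)
L = -30 (L = -6*5 = -30)
x = 8 (x = 8 + 0 = 8)
t = 30 (t = -1*(-30) = 30)
(14*x)*t = (14*8)*30 = 112*30 = 3360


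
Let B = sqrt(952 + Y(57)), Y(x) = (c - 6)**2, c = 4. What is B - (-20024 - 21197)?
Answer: 41221 + 2*sqrt(239) ≈ 41252.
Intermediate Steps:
Y(x) = 4 (Y(x) = (4 - 6)**2 = (-2)**2 = 4)
B = 2*sqrt(239) (B = sqrt(952 + 4) = sqrt(956) = 2*sqrt(239) ≈ 30.919)
B - (-20024 - 21197) = 2*sqrt(239) - (-20024 - 21197) = 2*sqrt(239) - 1*(-41221) = 2*sqrt(239) + 41221 = 41221 + 2*sqrt(239)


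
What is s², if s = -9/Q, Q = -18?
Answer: ¼ ≈ 0.25000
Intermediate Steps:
s = ½ (s = -9/(-18) = -9*(-1/18) = ½ ≈ 0.50000)
s² = (½)² = ¼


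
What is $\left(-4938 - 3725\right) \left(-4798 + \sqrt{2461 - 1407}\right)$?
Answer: $41565074 - 8663 \sqrt{1054} \approx 4.1284 \cdot 10^{7}$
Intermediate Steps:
$\left(-4938 - 3725\right) \left(-4798 + \sqrt{2461 - 1407}\right) = - 8663 \left(-4798 + \sqrt{1054}\right) = 41565074 - 8663 \sqrt{1054}$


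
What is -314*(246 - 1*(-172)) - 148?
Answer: -131400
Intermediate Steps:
-314*(246 - 1*(-172)) - 148 = -314*(246 + 172) - 148 = -314*418 - 148 = -131252 - 148 = -131400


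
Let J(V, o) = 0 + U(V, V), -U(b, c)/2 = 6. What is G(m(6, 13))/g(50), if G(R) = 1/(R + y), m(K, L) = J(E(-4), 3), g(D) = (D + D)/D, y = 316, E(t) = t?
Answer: 1/608 ≈ 0.0016447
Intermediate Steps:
U(b, c) = -12 (U(b, c) = -2*6 = -12)
g(D) = 2 (g(D) = (2*D)/D = 2)
J(V, o) = -12 (J(V, o) = 0 - 12 = -12)
m(K, L) = -12
G(R) = 1/(316 + R) (G(R) = 1/(R + 316) = 1/(316 + R))
G(m(6, 13))/g(50) = 1/((316 - 12)*2) = (½)/304 = (1/304)*(½) = 1/608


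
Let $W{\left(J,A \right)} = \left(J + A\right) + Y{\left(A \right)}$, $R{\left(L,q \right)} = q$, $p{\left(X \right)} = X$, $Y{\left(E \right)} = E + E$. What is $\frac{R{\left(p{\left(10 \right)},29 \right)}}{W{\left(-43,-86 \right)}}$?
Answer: $- \frac{29}{301} \approx -0.096346$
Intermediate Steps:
$Y{\left(E \right)} = 2 E$
$W{\left(J,A \right)} = J + 3 A$ ($W{\left(J,A \right)} = \left(J + A\right) + 2 A = \left(A + J\right) + 2 A = J + 3 A$)
$\frac{R{\left(p{\left(10 \right)},29 \right)}}{W{\left(-43,-86 \right)}} = \frac{29}{-43 + 3 \left(-86\right)} = \frac{29}{-43 - 258} = \frac{29}{-301} = 29 \left(- \frac{1}{301}\right) = - \frac{29}{301}$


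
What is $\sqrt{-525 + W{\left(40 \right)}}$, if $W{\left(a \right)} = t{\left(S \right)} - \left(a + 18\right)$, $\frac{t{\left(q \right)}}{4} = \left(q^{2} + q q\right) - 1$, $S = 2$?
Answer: $i \sqrt{555} \approx 23.558 i$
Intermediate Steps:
$t{\left(q \right)} = -4 + 8 q^{2}$ ($t{\left(q \right)} = 4 \left(\left(q^{2} + q q\right) - 1\right) = 4 \left(\left(q^{2} + q^{2}\right) - 1\right) = 4 \left(2 q^{2} - 1\right) = 4 \left(-1 + 2 q^{2}\right) = -4 + 8 q^{2}$)
$W{\left(a \right)} = 10 - a$ ($W{\left(a \right)} = \left(-4 + 8 \cdot 2^{2}\right) - \left(a + 18\right) = \left(-4 + 8 \cdot 4\right) - \left(18 + a\right) = \left(-4 + 32\right) - \left(18 + a\right) = 28 - \left(18 + a\right) = 10 - a$)
$\sqrt{-525 + W{\left(40 \right)}} = \sqrt{-525 + \left(10 - 40\right)} = \sqrt{-525 - 30} = \sqrt{-555} = i \sqrt{555}$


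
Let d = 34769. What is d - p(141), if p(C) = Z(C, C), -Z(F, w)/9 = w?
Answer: 36038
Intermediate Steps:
Z(F, w) = -9*w
p(C) = -9*C
d - p(141) = 34769 - (-9)*141 = 34769 - 1*(-1269) = 34769 + 1269 = 36038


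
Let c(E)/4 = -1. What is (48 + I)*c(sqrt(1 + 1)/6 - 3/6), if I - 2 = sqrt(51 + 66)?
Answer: -200 - 12*sqrt(13) ≈ -243.27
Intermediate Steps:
I = 2 + 3*sqrt(13) (I = 2 + sqrt(51 + 66) = 2 + sqrt(117) = 2 + 3*sqrt(13) ≈ 12.817)
c(E) = -4 (c(E) = 4*(-1) = -4)
(48 + I)*c(sqrt(1 + 1)/6 - 3/6) = (48 + (2 + 3*sqrt(13)))*(-4) = (50 + 3*sqrt(13))*(-4) = -200 - 12*sqrt(13)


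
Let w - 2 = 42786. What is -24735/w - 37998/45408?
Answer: -114542721/80954896 ≈ -1.4149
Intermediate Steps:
w = 42788 (w = 2 + 42786 = 42788)
-24735/w - 37998/45408 = -24735/42788 - 37998/45408 = -24735*1/42788 - 37998*1/45408 = -24735/42788 - 6333/7568 = -114542721/80954896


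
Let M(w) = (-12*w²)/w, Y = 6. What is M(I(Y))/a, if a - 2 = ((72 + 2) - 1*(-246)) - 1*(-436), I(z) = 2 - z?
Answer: 24/379 ≈ 0.063325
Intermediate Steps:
M(w) = -12*w
a = 758 (a = 2 + (((72 + 2) - 1*(-246)) - 1*(-436)) = 2 + ((74 + 246) + 436) = 2 + (320 + 436) = 2 + 756 = 758)
M(I(Y))/a = -12*(2 - 1*6)/758 = -12*(2 - 6)*(1/758) = -12*(-4)*(1/758) = 48*(1/758) = 24/379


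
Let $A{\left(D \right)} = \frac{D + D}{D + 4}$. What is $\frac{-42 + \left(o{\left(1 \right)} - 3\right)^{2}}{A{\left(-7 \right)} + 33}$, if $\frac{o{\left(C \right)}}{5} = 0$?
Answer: $- \frac{99}{113} \approx -0.87611$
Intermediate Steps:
$o{\left(C \right)} = 0$ ($o{\left(C \right)} = 5 \cdot 0 = 0$)
$A{\left(D \right)} = \frac{2 D}{4 + D}$
$\frac{-42 + \left(o{\left(1 \right)} - 3\right)^{2}}{A{\left(-7 \right)} + 33} = \frac{-42 + \left(0 - 3\right)^{2}}{2 \left(-7\right) \frac{1}{4 - 7} + 33} = \frac{-42 + \left(-3\right)^{2}}{2 \left(-7\right) \frac{1}{-3} + 33} = \frac{-42 + 9}{2 \left(-7\right) \left(- \frac{1}{3}\right) + 33} = - \frac{33}{\frac{14}{3} + 33} = - \frac{33}{\frac{113}{3}} = \left(-33\right) \frac{3}{113} = - \frac{99}{113}$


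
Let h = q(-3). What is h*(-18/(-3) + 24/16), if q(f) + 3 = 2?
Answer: -15/2 ≈ -7.5000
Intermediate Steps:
q(f) = -1 (q(f) = -3 + 2 = -1)
h = -1
h*(-18/(-3) + 24/16) = -(-18/(-3) + 24/16) = -(-18*(-⅓) + 24*(1/16)) = -(6 + 3/2) = -1*15/2 = -15/2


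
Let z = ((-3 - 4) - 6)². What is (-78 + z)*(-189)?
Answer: -17199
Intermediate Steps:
z = 169 (z = (-7 - 6)² = (-13)² = 169)
(-78 + z)*(-189) = (-78 + 169)*(-189) = 91*(-189) = -17199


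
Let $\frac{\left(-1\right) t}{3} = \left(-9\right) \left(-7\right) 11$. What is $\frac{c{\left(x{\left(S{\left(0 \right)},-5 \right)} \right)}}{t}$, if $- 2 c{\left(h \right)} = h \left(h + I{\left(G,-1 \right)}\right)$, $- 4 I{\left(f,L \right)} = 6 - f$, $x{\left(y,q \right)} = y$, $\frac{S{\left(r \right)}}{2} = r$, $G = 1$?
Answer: $0$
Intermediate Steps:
$S{\left(r \right)} = 2 r$
$I{\left(f,L \right)} = - \frac{3}{2} + \frac{f}{4}$ ($I{\left(f,L \right)} = - \frac{6 - f}{4} = - \frac{3}{2} + \frac{f}{4}$)
$c{\left(h \right)} = - \frac{h \left(- \frac{5}{4} + h\right)}{2}$ ($c{\left(h \right)} = - \frac{h \left(h + \left(- \frac{3}{2} + \frac{1}{4} \cdot 1\right)\right)}{2} = - \frac{h \left(h + \left(- \frac{3}{2} + \frac{1}{4}\right)\right)}{2} = - \frac{h \left(h - \frac{5}{4}\right)}{2} = - \frac{h \left(- \frac{5}{4} + h\right)}{2}$)
$t = -2079$ ($t = - 3 \left(-9\right) \left(-7\right) 11 = - 3 \cdot 63 \cdot 11 = \left(-3\right) 693 = -2079$)
$\frac{c{\left(x{\left(S{\left(0 \right)},-5 \right)} \right)}}{t} = \frac{\frac{1}{8} \cdot 2 \cdot 0 \left(5 - 4 \cdot 2 \cdot 0\right)}{-2079} = \frac{1}{8} \cdot 0 \left(5 - 0\right) \left(- \frac{1}{2079}\right) = \frac{1}{8} \cdot 0 \left(5 + 0\right) \left(- \frac{1}{2079}\right) = \frac{1}{8} \cdot 0 \cdot 5 \left(- \frac{1}{2079}\right) = 0 \left(- \frac{1}{2079}\right) = 0$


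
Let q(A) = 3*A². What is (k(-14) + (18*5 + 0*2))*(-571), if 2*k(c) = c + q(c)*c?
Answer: 2302843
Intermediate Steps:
k(c) = c/2 + 3*c³/2 (k(c) = (c + (3*c²)*c)/2 = (c + 3*c³)/2 = c/2 + 3*c³/2)
(k(-14) + (18*5 + 0*2))*(-571) = ((½)*(-14)*(1 + 3*(-14)²) + (18*5 + 0*2))*(-571) = ((½)*(-14)*(1 + 3*196) + (90 + 0))*(-571) = ((½)*(-14)*(1 + 588) + 90)*(-571) = ((½)*(-14)*589 + 90)*(-571) = (-4123 + 90)*(-571) = -4033*(-571) = 2302843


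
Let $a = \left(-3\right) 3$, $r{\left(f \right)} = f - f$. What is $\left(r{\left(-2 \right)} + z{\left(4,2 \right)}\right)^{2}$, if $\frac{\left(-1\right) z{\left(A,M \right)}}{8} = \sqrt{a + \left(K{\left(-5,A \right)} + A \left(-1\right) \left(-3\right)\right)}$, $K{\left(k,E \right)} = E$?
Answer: $448$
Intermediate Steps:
$r{\left(f \right)} = 0$
$a = -9$
$z{\left(A,M \right)} = - 8 \sqrt{-9 + 4 A}$ ($z{\left(A,M \right)} = - 8 \sqrt{-9 + \left(A + A \left(-1\right) \left(-3\right)\right)} = - 8 \sqrt{-9 + \left(A + - A \left(-3\right)\right)} = - 8 \sqrt{-9 + \left(A + 3 A\right)} = - 8 \sqrt{-9 + 4 A}$)
$\left(r{\left(-2 \right)} + z{\left(4,2 \right)}\right)^{2} = \left(0 - 8 \sqrt{-9 + 4 \cdot 4}\right)^{2} = \left(0 - 8 \sqrt{-9 + 16}\right)^{2} = \left(0 - 8 \sqrt{7}\right)^{2} = \left(- 8 \sqrt{7}\right)^{2} = 448$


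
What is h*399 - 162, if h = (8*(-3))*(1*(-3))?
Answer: 28566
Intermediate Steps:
h = 72 (h = -24*(-3) = 72)
h*399 - 162 = 72*399 - 162 = 28728 - 162 = 28566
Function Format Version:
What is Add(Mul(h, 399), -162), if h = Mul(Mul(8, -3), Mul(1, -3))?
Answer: 28566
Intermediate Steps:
h = 72 (h = Mul(-24, -3) = 72)
Add(Mul(h, 399), -162) = Add(Mul(72, 399), -162) = Add(28728, -162) = 28566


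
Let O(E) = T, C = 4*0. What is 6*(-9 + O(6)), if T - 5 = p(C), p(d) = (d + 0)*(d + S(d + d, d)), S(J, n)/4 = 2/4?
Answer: -24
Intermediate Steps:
C = 0
S(J, n) = 2 (S(J, n) = 4*(2/4) = 4*(2*(¼)) = 4*(½) = 2)
p(d) = d*(2 + d) (p(d) = (d + 0)*(d + 2) = d*(2 + d))
T = 5 (T = 5 + 0*(2 + 0) = 5 + 0*2 = 5 + 0 = 5)
O(E) = 5
6*(-9 + O(6)) = 6*(-9 + 5) = 6*(-4) = -24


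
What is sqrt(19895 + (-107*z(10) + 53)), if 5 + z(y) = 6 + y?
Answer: sqrt(18771) ≈ 137.01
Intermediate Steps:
z(y) = 1 + y (z(y) = -5 + (6 + y) = 1 + y)
sqrt(19895 + (-107*z(10) + 53)) = sqrt(19895 + (-107*(1 + 10) + 53)) = sqrt(19895 + (-107*11 + 53)) = sqrt(19895 + (-1177 + 53)) = sqrt(19895 - 1124) = sqrt(18771)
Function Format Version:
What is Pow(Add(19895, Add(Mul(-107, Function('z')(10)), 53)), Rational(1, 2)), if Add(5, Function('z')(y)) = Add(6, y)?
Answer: Pow(18771, Rational(1, 2)) ≈ 137.01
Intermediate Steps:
Function('z')(y) = Add(1, y) (Function('z')(y) = Add(-5, Add(6, y)) = Add(1, y))
Pow(Add(19895, Add(Mul(-107, Function('z')(10)), 53)), Rational(1, 2)) = Pow(Add(19895, Add(Mul(-107, Add(1, 10)), 53)), Rational(1, 2)) = Pow(Add(19895, Add(Mul(-107, 11), 53)), Rational(1, 2)) = Pow(Add(19895, Add(-1177, 53)), Rational(1, 2)) = Pow(Add(19895, -1124), Rational(1, 2)) = Pow(18771, Rational(1, 2))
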